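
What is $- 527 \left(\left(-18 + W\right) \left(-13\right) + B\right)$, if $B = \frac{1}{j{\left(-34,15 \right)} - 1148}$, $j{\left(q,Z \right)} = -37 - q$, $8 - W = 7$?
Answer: $- \frac{134052990}{1151} \approx -1.1647 \cdot 10^{5}$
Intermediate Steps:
$W = 1$ ($W = 8 - 7 = 1$)
$B = - \frac{1}{1151}$ ($B = \frac{1}{\left(-37 - -34\right) - 1148} = \frac{1}{\left(-37 + 34\right) - 1148} = \frac{1}{-3 - 1148} = \frac{1}{-1151} = - \frac{1}{1151} \approx -0.00086881$)
$- 527 \left(\left(-18 + W\right) \left(-13\right) + B\right) = - 527 \left(\left(-18 + 1\right) \left(-13\right) - \frac{1}{1151}\right) = - 527 \left(\left(-17\right) \left(-13\right) - \frac{1}{1151}\right) = - 527 \left(221 - \frac{1}{1151}\right) = \left(-527\right) \frac{254370}{1151} = - \frac{134052990}{1151}$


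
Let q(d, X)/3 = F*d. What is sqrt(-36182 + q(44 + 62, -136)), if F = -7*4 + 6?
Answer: I*sqrt(43178) ≈ 207.79*I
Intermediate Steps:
F = -22 (F = -28 + 6 = -22)
q(d, X) = -66*d (q(d, X) = 3*(-22*d) = -66*d)
sqrt(-36182 + q(44 + 62, -136)) = sqrt(-36182 - 66*(44 + 62)) = sqrt(-36182 - 66*106) = sqrt(-36182 - 6996) = sqrt(-43178) = I*sqrt(43178)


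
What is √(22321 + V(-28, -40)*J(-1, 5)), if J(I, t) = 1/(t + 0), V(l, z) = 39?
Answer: 2*√139555/5 ≈ 149.43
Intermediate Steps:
J(I, t) = 1/t
√(22321 + V(-28, -40)*J(-1, 5)) = √(22321 + 39/5) = √(111644/5) = 2*√139555/5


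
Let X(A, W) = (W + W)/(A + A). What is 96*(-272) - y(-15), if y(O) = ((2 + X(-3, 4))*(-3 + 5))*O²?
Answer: -26412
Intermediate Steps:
X(A, W) = W/A (X(A, W) = (2*W)/((2*A)) = (2*W)*(1/(2*A)) = W/A)
y(O) = 4*O²/3 (y(O) = ((2 + 4/(-3))*(-3 + 5))*O² = ((2 + 4*(-⅓))*2)*O² = ((2 - 4/3)*2)*O² = ((⅔)*2)*O² = 4*O²/3)
96*(-272) - y(-15) = 96*(-272) - 4*(-15)²/3 = -26112 - 4*225/3 = -26112 - 1*300 = -26112 - 300 = -26412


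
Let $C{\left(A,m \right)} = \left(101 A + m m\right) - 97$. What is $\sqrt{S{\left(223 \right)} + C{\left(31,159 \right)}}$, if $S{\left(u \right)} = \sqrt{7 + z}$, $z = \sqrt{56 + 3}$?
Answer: $\sqrt{28315 + \sqrt{7 + \sqrt{59}}} \approx 168.28$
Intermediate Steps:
$C{\left(A,m \right)} = -97 + m^{2} + 101 A$ ($C{\left(A,m \right)} = \left(101 A + m^{2}\right) - 97 = \left(m^{2} + 101 A\right) - 97 = -97 + m^{2} + 101 A$)
$z = \sqrt{59} \approx 7.6811$
$S{\left(u \right)} = \sqrt{7 + \sqrt{59}}$
$\sqrt{S{\left(223 \right)} + C{\left(31,159 \right)}} = \sqrt{\sqrt{7 + \sqrt{59}} + \left(-97 + 159^{2} + 101 \cdot 31\right)} = \sqrt{\sqrt{7 + \sqrt{59}} + \left(-97 + 25281 + 3131\right)} = \sqrt{\sqrt{7 + \sqrt{59}} + 28315} = \sqrt{28315 + \sqrt{7 + \sqrt{59}}}$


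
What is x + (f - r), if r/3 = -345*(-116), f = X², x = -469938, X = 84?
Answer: -582942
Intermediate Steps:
f = 7056 (f = 84² = 7056)
r = 120060 (r = 3*(-345*(-116)) = 3*40020 = 120060)
x + (f - r) = -469938 + (7056 - 1*120060) = -469938 + (7056 - 120060) = -469938 - 113004 = -582942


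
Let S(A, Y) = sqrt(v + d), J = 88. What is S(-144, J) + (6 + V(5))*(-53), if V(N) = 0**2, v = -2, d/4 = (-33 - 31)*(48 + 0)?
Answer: -318 + I*sqrt(12290) ≈ -318.0 + 110.86*I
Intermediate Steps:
d = -12288 (d = 4*((-33 - 31)*(48 + 0)) = 4*(-64*48) = 4*(-3072) = -12288)
V(N) = 0
S(A, Y) = I*sqrt(12290) (S(A, Y) = sqrt(-2 - 12288) = sqrt(-12290) = I*sqrt(12290))
S(-144, J) + (6 + V(5))*(-53) = I*sqrt(12290) + (6 + 0)*(-53) = I*sqrt(12290) + 6*(-53) = I*sqrt(12290) - 318 = -318 + I*sqrt(12290)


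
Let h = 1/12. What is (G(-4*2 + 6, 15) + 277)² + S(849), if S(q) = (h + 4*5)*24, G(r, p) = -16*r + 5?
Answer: 99078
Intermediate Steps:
h = 1/12 ≈ 0.083333
G(r, p) = 5 - 16*r
S(q) = 482 (S(q) = (1/12 + 4*5)*24 = (1/12 + 20)*24 = (241/12)*24 = 482)
(G(-4*2 + 6, 15) + 277)² + S(849) = ((5 - 16*(-4*2 + 6)) + 277)² + 482 = ((5 - 16*(-8 + 6)) + 277)² + 482 = ((5 - 16*(-2)) + 277)² + 482 = ((5 + 32) + 277)² + 482 = (37 + 277)² + 482 = 314² + 482 = 98596 + 482 = 99078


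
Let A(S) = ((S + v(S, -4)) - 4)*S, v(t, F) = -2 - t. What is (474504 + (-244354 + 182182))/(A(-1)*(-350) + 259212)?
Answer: 34361/21426 ≈ 1.6037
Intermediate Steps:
A(S) = -6*S (A(S) = ((S + (-2 - S)) - 4)*S = (-2 - 4)*S = -6*S)
(474504 + (-244354 + 182182))/(A(-1)*(-350) + 259212) = (474504 + (-244354 + 182182))/(-6*(-1)*(-350) + 259212) = (474504 - 62172)/(6*(-350) + 259212) = 412332/(-2100 + 259212) = 412332/257112 = 412332*(1/257112) = 34361/21426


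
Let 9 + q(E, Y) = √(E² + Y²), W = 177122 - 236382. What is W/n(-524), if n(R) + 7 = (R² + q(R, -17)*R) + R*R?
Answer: -32821802860/231290675081 - 31052240*√274865/231290675081 ≈ -0.21229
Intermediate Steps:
W = -59260
q(E, Y) = -9 + √(E² + Y²)
n(R) = -7 + 2*R² + R*(-9 + √(289 + R²)) (n(R) = -7 + ((R² + (-9 + √(R² + (-17)²))*R) + R*R) = -7 + ((R² + (-9 + √(R² + 289))*R) + R²) = -7 + ((R² + (-9 + √(289 + R²))*R) + R²) = -7 + ((R² + R*(-9 + √(289 + R²))) + R²) = -7 + (2*R² + R*(-9 + √(289 + R²))) = -7 + 2*R² + R*(-9 + √(289 + R²)))
W/n(-524) = -59260/(-7 + 2*(-524)² - 524*(-9 + √(289 + (-524)²))) = -59260/(-7 + 2*274576 - 524*(-9 + √(289 + 274576))) = -59260/(-7 + 549152 - 524*(-9 + √274865)) = -59260/(-7 + 549152 + (4716 - 524*√274865)) = -59260/(553861 - 524*√274865)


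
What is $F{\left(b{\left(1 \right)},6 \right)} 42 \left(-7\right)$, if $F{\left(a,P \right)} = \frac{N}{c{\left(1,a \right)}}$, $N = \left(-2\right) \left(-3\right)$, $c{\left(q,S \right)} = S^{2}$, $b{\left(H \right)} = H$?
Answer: $-1764$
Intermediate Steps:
$N = 6$
$F{\left(a,P \right)} = \frac{6}{a^{2}}$
$F{\left(b{\left(1 \right)},6 \right)} 42 \left(-7\right) = 6 \cdot 1^{-2} \cdot 42 \left(-7\right) = 6 \cdot 1 \cdot 42 \left(-7\right) = 6 \cdot 42 \left(-7\right) = 252 \left(-7\right) = -1764$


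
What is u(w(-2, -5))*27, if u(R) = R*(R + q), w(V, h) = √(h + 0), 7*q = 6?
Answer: -135 + 162*I*√5/7 ≈ -135.0 + 51.749*I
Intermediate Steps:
q = 6/7 (q = (⅐)*6 = 6/7 ≈ 0.85714)
w(V, h) = √h
u(R) = R*(6/7 + R) (u(R) = R*(R + 6/7) = R*(6/7 + R))
u(w(-2, -5))*27 = (√(-5)*(6 + 7*√(-5))/7)*27 = ((I*√5)*(6 + 7*(I*√5))/7)*27 = ((I*√5)*(6 + 7*I*√5)/7)*27 = (I*√5*(6 + 7*I*√5)/7)*27 = 27*I*√5*(6 + 7*I*√5)/7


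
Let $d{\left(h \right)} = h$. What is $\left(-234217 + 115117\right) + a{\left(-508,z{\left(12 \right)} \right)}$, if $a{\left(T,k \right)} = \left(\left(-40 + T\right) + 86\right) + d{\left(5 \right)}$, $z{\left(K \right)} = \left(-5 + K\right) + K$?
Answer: $-119557$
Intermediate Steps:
$z{\left(K \right)} = -5 + 2 K$
$a{\left(T,k \right)} = 51 + T$ ($a{\left(T,k \right)} = \left(\left(-40 + T\right) + 86\right) + 5 = \left(46 + T\right) + 5 = 51 + T$)
$\left(-234217 + 115117\right) + a{\left(-508,z{\left(12 \right)} \right)} = \left(-234217 + 115117\right) + \left(51 - 508\right) = -119100 - 457 = -119557$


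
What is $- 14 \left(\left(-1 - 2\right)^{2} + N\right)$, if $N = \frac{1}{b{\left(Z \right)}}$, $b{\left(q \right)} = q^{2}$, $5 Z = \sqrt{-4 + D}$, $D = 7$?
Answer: $- \frac{728}{3} \approx -242.67$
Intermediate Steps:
$Z = \frac{\sqrt{3}}{5}$ ($Z = \frac{\sqrt{-4 + 7}}{5} = \frac{\sqrt{3}}{5} \approx 0.34641$)
$N = \frac{25}{3}$ ($N = \frac{1}{\left(\frac{\sqrt{3}}{5}\right)^{2}} = \frac{1}{\frac{3}{25}} = \frac{25}{3} \approx 8.3333$)
$- 14 \left(\left(-1 - 2\right)^{2} + N\right) = - 14 \left(\left(-1 - 2\right)^{2} + \frac{25}{3}\right) = - 14 \left(\left(-3\right)^{2} + \frac{25}{3}\right) = - 14 \left(9 + \frac{25}{3}\right) = \left(-14\right) \frac{52}{3} = - \frac{728}{3}$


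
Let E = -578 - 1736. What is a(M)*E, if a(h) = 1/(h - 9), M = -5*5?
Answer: 1157/17 ≈ 68.059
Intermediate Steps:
M = -25
E = -2314
a(h) = 1/(-9 + h)
a(M)*E = -2314/(-9 - 25) = -2314/(-34) = -1/34*(-2314) = 1157/17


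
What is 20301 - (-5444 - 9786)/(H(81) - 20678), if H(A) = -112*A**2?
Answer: 1533759328/75551 ≈ 20301.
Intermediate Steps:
20301 - (-5444 - 9786)/(H(81) - 20678) = 20301 - (-5444 - 9786)/(-112*81**2 - 20678) = 20301 - (-15230)/(-112*6561 - 20678) = 20301 - (-15230)/(-734832 - 20678) = 20301 - (-15230)/(-755510) = 20301 - (-15230)*(-1)/755510 = 20301 - 1*1523/75551 = 20301 - 1523/75551 = 1533759328/75551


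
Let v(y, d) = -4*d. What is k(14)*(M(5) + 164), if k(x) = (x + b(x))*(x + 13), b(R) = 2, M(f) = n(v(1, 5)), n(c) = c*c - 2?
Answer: 242784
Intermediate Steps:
n(c) = -2 + c² (n(c) = c² - 2 = -2 + c²)
M(f) = 398 (M(f) = -2 + (-4*5)² = -2 + (-20)² = -2 + 400 = 398)
k(x) = (2 + x)*(13 + x) (k(x) = (x + 2)*(x + 13) = (2 + x)*(13 + x))
k(14)*(M(5) + 164) = (26 + 14² + 15*14)*(398 + 164) = (26 + 196 + 210)*562 = 432*562 = 242784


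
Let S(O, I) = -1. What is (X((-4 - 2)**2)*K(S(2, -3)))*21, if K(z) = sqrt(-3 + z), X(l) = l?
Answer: 1512*I ≈ 1512.0*I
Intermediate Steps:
(X((-4 - 2)**2)*K(S(2, -3)))*21 = ((-4 - 2)**2*sqrt(-3 - 1))*21 = ((-6)**2*sqrt(-4))*21 = (36*(2*I))*21 = (72*I)*21 = 1512*I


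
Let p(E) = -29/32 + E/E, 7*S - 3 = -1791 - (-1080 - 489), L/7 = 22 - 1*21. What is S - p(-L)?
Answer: -7029/224 ≈ -31.379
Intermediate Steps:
L = 7 (L = 7*(22 - 1*21) = 7*(22 - 21) = 7*1 = 7)
S = -219/7 (S = 3/7 + (-1791 - (-1080 - 489))/7 = 3/7 + (-1791 - 1*(-1569))/7 = 3/7 + (-1791 + 1569)/7 = 3/7 + (1/7)*(-222) = 3/7 - 222/7 = -219/7 ≈ -31.286)
p(E) = 3/32 (p(E) = -29*1/32 + 1 = -29/32 + 1 = 3/32)
S - p(-L) = -219/7 - 1*3/32 = -219/7 - 3/32 = -7029/224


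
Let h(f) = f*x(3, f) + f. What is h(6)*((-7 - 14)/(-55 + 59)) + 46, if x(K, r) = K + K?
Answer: -349/2 ≈ -174.50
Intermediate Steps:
x(K, r) = 2*K
h(f) = 7*f (h(f) = f*(2*3) + f = f*6 + f = 6*f + f = 7*f)
h(6)*((-7 - 14)/(-55 + 59)) + 46 = (7*6)*((-7 - 14)/(-55 + 59)) + 46 = 42*(-21/4) + 46 = -441/2 + 46 = -349/2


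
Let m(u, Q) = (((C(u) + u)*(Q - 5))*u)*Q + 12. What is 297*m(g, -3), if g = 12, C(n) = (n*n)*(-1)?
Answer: -11287188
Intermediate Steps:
C(n) = -n**2 (C(n) = n**2*(-1) = -n**2)
m(u, Q) = 12 + Q*u*(-5 + Q)*(u - u**2) (m(u, Q) = (((-u**2 + u)*(Q - 5))*u)*Q + 12 = (((u - u**2)*(-5 + Q))*u)*Q + 12 = (((-5 + Q)*(u - u**2))*u)*Q + 12 = (u*(-5 + Q)*(u - u**2))*Q + 12 = Q*u*(-5 + Q)*(u - u**2) + 12 = 12 + Q*u*(-5 + Q)*(u - u**2))
297*m(g, -3) = 297*(12 + (-3)**2*12**2 - 1*(-3)**2*12**3 - 5*(-3)*12**2 + 5*(-3)*12**3) = 297*(12 + 9*144 - 1*9*1728 - 5*(-3)*144 + 5*(-3)*1728) = 297*(12 + 1296 - 15552 + 2160 - 25920) = 297*(-38004) = -11287188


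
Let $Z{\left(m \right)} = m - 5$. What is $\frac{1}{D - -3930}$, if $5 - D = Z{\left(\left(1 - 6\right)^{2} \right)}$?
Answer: $\frac{1}{3915} \approx 0.00025543$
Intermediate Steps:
$Z{\left(m \right)} = -5 + m$ ($Z{\left(m \right)} = m - 5 = -5 + m$)
$D = -15$ ($D = 5 - \left(-5 + \left(1 - 6\right)^{2}\right) = 5 - \left(-5 + \left(-5\right)^{2}\right) = 5 - \left(-5 + 25\right) = 5 - 20 = -15$)
$\frac{1}{D - -3930} = \frac{1}{-15 - -3930} = \frac{1}{-15 + 3930} = \frac{1}{3915}$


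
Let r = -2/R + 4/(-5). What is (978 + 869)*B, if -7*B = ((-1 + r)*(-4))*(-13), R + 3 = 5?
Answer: 192088/5 ≈ 38418.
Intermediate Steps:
R = 2 (R = -3 + 5 = 2)
r = -9/5 (r = -2/2 + 4/(-5) = -2*½ + 4*(-⅕) = -1 - ⅘ = -9/5 ≈ -1.8000)
B = 104/5 (B = -(-1 - 9/5)*(-4)*(-13)/7 = -(-14/5*(-4))*(-13)/7 = -8*(-13)/5 = -⅐*(-728/5) = 104/5 ≈ 20.800)
(978 + 869)*B = (978 + 869)*(104/5) = 1847*(104/5) = 192088/5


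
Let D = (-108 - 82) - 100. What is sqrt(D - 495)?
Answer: I*sqrt(785) ≈ 28.018*I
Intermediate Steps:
D = -290 (D = -190 - 100 = -290)
sqrt(D - 495) = sqrt(-290 - 495) = sqrt(-785) = I*sqrt(785)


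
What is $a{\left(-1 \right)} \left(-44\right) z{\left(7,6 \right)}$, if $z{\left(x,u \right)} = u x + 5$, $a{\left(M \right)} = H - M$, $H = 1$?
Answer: $-4136$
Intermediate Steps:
$a{\left(M \right)} = 1 - M$
$z{\left(x,u \right)} = 5 + u x$
$a{\left(-1 \right)} \left(-44\right) z{\left(7,6 \right)} = \left(1 - -1\right) \left(-44\right) \left(5 + 6 \cdot 7\right) = \left(1 + 1\right) \left(-44\right) \left(5 + 42\right) = 2 \left(-44\right) 47 = \left(-88\right) 47 = -4136$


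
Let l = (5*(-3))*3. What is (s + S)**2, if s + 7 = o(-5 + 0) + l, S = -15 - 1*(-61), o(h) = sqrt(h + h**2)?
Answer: 56 - 24*sqrt(5) ≈ 2.3344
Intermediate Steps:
S = 46 (S = -15 + 61 = 46)
l = -45 (l = -15*3 = -45)
s = -52 + 2*sqrt(5) (s = -7 + (sqrt((-5 + 0)*(1 + (-5 + 0))) - 45) = -7 + (sqrt(-5*(1 - 5)) - 45) = -7 + (sqrt(-5*(-4)) - 45) = -7 + (sqrt(20) - 45) = -7 + (2*sqrt(5) - 45) = -7 + (-45 + 2*sqrt(5)) = -52 + 2*sqrt(5) ≈ -47.528)
(s + S)**2 = ((-52 + 2*sqrt(5)) + 46)**2 = (-6 + 2*sqrt(5))**2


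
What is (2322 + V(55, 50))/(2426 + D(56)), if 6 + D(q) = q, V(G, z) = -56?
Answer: 1133/1238 ≈ 0.91519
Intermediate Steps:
D(q) = -6 + q
(2322 + V(55, 50))/(2426 + D(56)) = (2322 - 56)/(2426 + (-6 + 56)) = 2266/(2426 + 50) = 2266/2476 = 2266*(1/2476) = 1133/1238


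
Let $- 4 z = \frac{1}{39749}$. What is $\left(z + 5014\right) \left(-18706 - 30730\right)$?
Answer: $- \frac{9852668249537}{39749} \approx -2.4787 \cdot 10^{8}$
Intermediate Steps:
$z = - \frac{1}{158996}$ ($z = - \frac{1}{4 \cdot 39749} = \left(- \frac{1}{4}\right) \frac{1}{39749} = - \frac{1}{158996} \approx -6.2895 \cdot 10^{-6}$)
$\left(z + 5014\right) \left(-18706 - 30730\right) = \left(- \frac{1}{158996} + 5014\right) \left(-18706 - 30730\right) = \frac{797205943}{158996} \left(-49436\right) = - \frac{9852668249537}{39749}$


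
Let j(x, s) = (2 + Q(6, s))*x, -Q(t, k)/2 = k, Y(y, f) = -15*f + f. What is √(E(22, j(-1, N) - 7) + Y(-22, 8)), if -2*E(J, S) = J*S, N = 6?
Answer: I*√145 ≈ 12.042*I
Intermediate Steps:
Y(y, f) = -14*f
Q(t, k) = -2*k
j(x, s) = x*(2 - 2*s) (j(x, s) = (2 - 2*s)*x = x*(2 - 2*s))
E(J, S) = -J*S/2
√(E(22, j(-1, N) - 7) + Y(-22, 8)) = √(-½*22*(2*(-1)*(1 - 1*6) - 7) - 14*8) = √(-½*22*(2*(-1)*(1 - 6) - 7) - 112) = √(-½*22*(2*(-1)*(-5) - 7) - 112) = √(-½*22*(10 - 7) - 112) = √(-½*22*3 - 112) = √(-33 - 112) = √(-145) = I*√145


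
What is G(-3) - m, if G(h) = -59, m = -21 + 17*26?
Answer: -480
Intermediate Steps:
m = 421 (m = -21 + 442 = 421)
G(-3) - m = -59 - 1*421 = -59 - 421 = -480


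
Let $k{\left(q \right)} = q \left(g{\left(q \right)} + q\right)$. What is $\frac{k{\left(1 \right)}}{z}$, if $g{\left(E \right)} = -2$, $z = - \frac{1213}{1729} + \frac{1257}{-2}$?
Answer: $\frac{3458}{2175779} \approx 0.0015893$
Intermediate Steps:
$z = - \frac{2175779}{3458}$ ($z = \left(-1213\right) \frac{1}{1729} + 1257 \left(- \frac{1}{2}\right) = - \frac{1213}{1729} - \frac{1257}{2} = - \frac{2175779}{3458} \approx -629.2$)
$k{\left(q \right)} = q \left(-2 + q\right)$
$\frac{k{\left(1 \right)}}{z} = \frac{1 \left(-2 + 1\right)}{- \frac{2175779}{3458}} = - \frac{3458 \cdot 1 \left(-1\right)}{2175779} = \left(- \frac{3458}{2175779}\right) \left(-1\right) = \frac{3458}{2175779}$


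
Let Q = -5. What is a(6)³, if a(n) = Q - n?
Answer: -1331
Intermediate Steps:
a(n) = -5 - n
a(6)³ = (-5 - 1*6)³ = (-5 - 6)³ = (-11)³ = -1331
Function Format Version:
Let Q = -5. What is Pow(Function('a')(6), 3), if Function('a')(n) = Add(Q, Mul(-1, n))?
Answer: -1331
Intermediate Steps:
Function('a')(n) = Add(-5, Mul(-1, n))
Pow(Function('a')(6), 3) = Pow(Add(-5, Mul(-1, 6)), 3) = Pow(Add(-5, -6), 3) = Pow(-11, 3) = -1331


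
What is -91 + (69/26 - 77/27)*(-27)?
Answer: -2227/26 ≈ -85.654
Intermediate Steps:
-91 + (69/26 - 77/27)*(-27) = -91 - 139/702*(-27) = -91 + 139/26 = -2227/26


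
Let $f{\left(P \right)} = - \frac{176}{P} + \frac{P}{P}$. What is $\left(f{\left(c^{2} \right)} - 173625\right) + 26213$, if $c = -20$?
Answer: $- \frac{3685286}{25} \approx -1.4741 \cdot 10^{5}$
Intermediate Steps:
$f{\left(P \right)} = 1 - \frac{176}{P}$ ($f{\left(P \right)} = - \frac{176}{P} + 1 = 1 - \frac{176}{P}$)
$\left(f{\left(c^{2} \right)} - 173625\right) + 26213 = \left(\frac{-176 + \left(-20\right)^{2}}{\left(-20\right)^{2}} - 173625\right) + 26213 = \left(\frac{-176 + 400}{400} - 173625\right) + 26213 = \left(\frac{1}{400} \cdot 224 - 173625\right) + 26213 = \left(\frac{14}{25} - 173625\right) + 26213 = - \frac{4340611}{25} + 26213 = - \frac{3685286}{25}$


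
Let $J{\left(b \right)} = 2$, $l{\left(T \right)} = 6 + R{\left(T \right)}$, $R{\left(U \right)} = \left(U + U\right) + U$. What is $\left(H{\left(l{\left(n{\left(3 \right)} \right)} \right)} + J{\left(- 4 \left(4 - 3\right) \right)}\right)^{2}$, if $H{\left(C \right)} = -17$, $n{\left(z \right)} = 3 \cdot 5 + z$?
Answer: $225$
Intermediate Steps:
$R{\left(U \right)} = 3 U$ ($R{\left(U \right)} = 2 U + U = 3 U$)
$n{\left(z \right)} = 15 + z$
$l{\left(T \right)} = 6 + 3 T$
$\left(H{\left(l{\left(n{\left(3 \right)} \right)} \right)} + J{\left(- 4 \left(4 - 3\right) \right)}\right)^{2} = \left(-17 + 2\right)^{2} = \left(-15\right)^{2} = 225$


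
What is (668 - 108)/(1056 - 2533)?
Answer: -80/211 ≈ -0.37915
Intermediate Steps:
(668 - 108)/(1056 - 2533) = 560/(-1477) = 560*(-1/1477) = -80/211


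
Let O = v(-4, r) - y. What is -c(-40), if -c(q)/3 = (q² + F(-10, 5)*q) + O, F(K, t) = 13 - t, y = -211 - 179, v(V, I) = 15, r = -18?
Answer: 5055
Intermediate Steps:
y = -390
O = 405 (O = 15 - 1*(-390) = 15 + 390 = 405)
c(q) = -1215 - 24*q - 3*q² (c(q) = -3*((q² + (13 - 1*5)*q) + 405) = -3*((q² + (13 - 5)*q) + 405) = -3*((q² + 8*q) + 405) = -3*(405 + q² + 8*q) = -1215 - 24*q - 3*q²)
-c(-40) = -(-1215 - 24*(-40) - 3*(-40)²) = -(-1215 + 960 - 3*1600) = -(-1215 + 960 - 4800) = -1*(-5055) = 5055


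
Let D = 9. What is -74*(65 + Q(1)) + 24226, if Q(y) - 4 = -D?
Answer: 19786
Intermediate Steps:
Q(y) = -5 (Q(y) = 4 - 1*9 = 4 - 9 = -5)
-74*(65 + Q(1)) + 24226 = -74*(65 - 5) + 24226 = -74*60 + 24226 = -4440 + 24226 = 19786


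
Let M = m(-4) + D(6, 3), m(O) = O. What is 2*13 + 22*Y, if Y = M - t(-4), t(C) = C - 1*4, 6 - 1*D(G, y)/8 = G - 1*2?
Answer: 466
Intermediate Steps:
D(G, y) = 64 - 8*G (D(G, y) = 48 - 8*(G - 1*2) = 48 - 8*(G - 2) = 48 - 8*(-2 + G) = 48 + (16 - 8*G) = 64 - 8*G)
t(C) = -4 + C (t(C) = C - 4 = -4 + C)
M = 12 (M = -4 + (64 - 8*6) = -4 + (64 - 48) = -4 + 16 = 12)
Y = 20 (Y = 12 - (-4 - 4) = 12 - 1*(-8) = 12 + 8 = 20)
2*13 + 22*Y = 2*13 + 22*20 = 26 + 440 = 466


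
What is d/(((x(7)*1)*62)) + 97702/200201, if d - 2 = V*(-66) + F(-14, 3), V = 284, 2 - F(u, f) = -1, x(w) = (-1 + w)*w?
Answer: -499592933/74474772 ≈ -6.7082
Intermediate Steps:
x(w) = w*(-1 + w)
F(u, f) = 3 (F(u, f) = 2 - 1*(-1) = 2 + 1 = 3)
d = -18739 (d = 2 + (284*(-66) + 3) = 2 + (-18744 + 3) = 2 - 18741 = -18739)
d/(((x(7)*1)*62)) + 97702/200201 = -18739*1/(434*(-1 + 7)) + 97702/200201 = -18739/(((7*6)*1)*62) + 97702*(1/200201) = -18739/((42*1)*62) + 97702/200201 = -18739/(42*62) + 97702/200201 = -18739/2604 + 97702/200201 = -18739*1/2604 + 97702/200201 = -2677/372 + 97702/200201 = -499592933/74474772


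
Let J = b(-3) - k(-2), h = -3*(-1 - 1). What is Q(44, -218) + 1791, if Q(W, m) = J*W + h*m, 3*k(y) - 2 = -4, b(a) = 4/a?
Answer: 1361/3 ≈ 453.67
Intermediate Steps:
h = 6 (h = -3*(-2) = 6)
k(y) = -⅔ (k(y) = ⅔ + (⅓)*(-4) = ⅔ - 4/3 = -⅔)
J = -⅔ (J = 4/(-3) - 1*(-⅔) = 4*(-⅓) + ⅔ = -4/3 + ⅔ = -⅔ ≈ -0.66667)
Q(W, m) = 6*m - 2*W/3 (Q(W, m) = -2*W/3 + 6*m = 6*m - 2*W/3)
Q(44, -218) + 1791 = (6*(-218) - ⅔*44) + 1791 = (-1308 - 88/3) + 1791 = -4012/3 + 1791 = 1361/3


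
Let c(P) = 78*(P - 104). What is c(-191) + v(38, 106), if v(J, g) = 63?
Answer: -22947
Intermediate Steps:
c(P) = -8112 + 78*P (c(P) = 78*(-104 + P) = -8112 + 78*P)
c(-191) + v(38, 106) = (-8112 + 78*(-191)) + 63 = (-8112 - 14898) + 63 = -23010 + 63 = -22947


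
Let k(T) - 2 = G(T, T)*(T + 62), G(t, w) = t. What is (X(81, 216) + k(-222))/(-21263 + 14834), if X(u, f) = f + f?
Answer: -35954/6429 ≈ -5.5925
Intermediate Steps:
X(u, f) = 2*f
k(T) = 2 + T*(62 + T) (k(T) = 2 + T*(T + 62) = 2 + T*(62 + T))
(X(81, 216) + k(-222))/(-21263 + 14834) = (2*216 + (2 + (-222)² + 62*(-222)))/(-21263 + 14834) = (432 + (2 + 49284 - 13764))/(-6429) = (432 + 35522)*(-1/6429) = 35954*(-1/6429) = -35954/6429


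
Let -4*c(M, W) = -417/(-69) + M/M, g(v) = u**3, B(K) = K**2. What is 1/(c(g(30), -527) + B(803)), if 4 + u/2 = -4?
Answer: 46/29661133 ≈ 1.5509e-6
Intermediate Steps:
u = -16 (u = -8 + 2*(-4) = -8 - 8 = -16)
g(v) = -4096 (g(v) = (-16)**3 = -4096)
c(M, W) = -81/46 (c(M, W) = -(-417/(-69) + M/M)/4 = -(-417*(-1/69) + 1)/4 = -(139/23 + 1)/4 = -1/4*162/23 = -81/46)
1/(c(g(30), -527) + B(803)) = 1/(-81/46 + 803**2) = 1/(-81/46 + 644809) = 1/(29661133/46) = 46/29661133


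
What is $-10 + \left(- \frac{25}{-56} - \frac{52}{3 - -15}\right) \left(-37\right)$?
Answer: $\frac{40507}{504} \approx 80.371$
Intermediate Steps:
$-10 + \left(- \frac{25}{-56} - \frac{52}{3 - -15}\right) \left(-37\right) = -10 + \left(\left(-25\right) \left(- \frac{1}{56}\right) - \frac{52}{3 + 15}\right) \left(-37\right) = -10 + \left(\frac{25}{56} - \frac{52}{18}\right) \left(-37\right) = -10 + \left(\frac{25}{56} - \frac{26}{9}\right) \left(-37\right) = -10 - - \frac{45547}{504} = -10 + \frac{45547}{504} = \frac{40507}{504}$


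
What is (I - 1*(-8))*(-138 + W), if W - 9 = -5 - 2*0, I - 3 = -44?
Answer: 4422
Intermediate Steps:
I = -41 (I = 3 - 44 = -41)
W = 4 (W = 9 + (-5 - 2*0) = 9 + (-5 + 0) = 9 - 5 = 4)
(I - 1*(-8))*(-138 + W) = (-41 - 1*(-8))*(-138 + 4) = (-41 + 8)*(-134) = -33*(-134) = 4422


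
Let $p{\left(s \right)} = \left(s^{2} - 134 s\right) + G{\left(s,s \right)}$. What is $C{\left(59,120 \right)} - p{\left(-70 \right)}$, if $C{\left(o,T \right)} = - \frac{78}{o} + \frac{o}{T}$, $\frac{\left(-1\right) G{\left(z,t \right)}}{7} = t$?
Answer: $- \frac{104577479}{7080} \approx -14771.0$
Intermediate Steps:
$G{\left(z,t \right)} = - 7 t$
$p{\left(s \right)} = s^{2} - 141 s$ ($p{\left(s \right)} = \left(s^{2} - 134 s\right) - 7 s = s^{2} - 141 s$)
$C{\left(59,120 \right)} - p{\left(-70 \right)} = \left(- \frac{78}{59} + \frac{59}{120}\right) - - 70 \left(-141 - 70\right) = \left(\left(-78\right) \frac{1}{59} + 59 \cdot \frac{1}{120}\right) - \left(-70\right) \left(-211\right) = \left(- \frac{78}{59} + \frac{59}{120}\right) - 14770 = - \frac{5879}{7080} - 14770 = - \frac{104577479}{7080}$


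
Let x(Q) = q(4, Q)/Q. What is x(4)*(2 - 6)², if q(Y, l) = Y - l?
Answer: 0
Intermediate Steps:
x(Q) = (4 - Q)/Q
x(4)*(2 - 6)² = ((4 - 1*4)/4)*(2 - 6)² = ((4 - 4)/4)*(-4)² = ((¼)*0)*16 = 0*16 = 0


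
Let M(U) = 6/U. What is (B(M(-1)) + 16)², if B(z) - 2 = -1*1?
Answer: 289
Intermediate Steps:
B(z) = 1 (B(z) = 2 - 1*1 = 2 - 1 = 1)
(B(M(-1)) + 16)² = (1 + 16)² = 17² = 289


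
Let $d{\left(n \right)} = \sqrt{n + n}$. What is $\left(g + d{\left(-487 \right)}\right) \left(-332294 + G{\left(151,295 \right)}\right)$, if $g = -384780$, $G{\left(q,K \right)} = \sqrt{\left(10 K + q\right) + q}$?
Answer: $2 \left(166147 - \sqrt{813}\right) \left(384780 - i \sqrt{974}\right) \approx 1.2784 \cdot 10^{11} - 1.0369 \cdot 10^{7} i$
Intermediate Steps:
$d{\left(n \right)} = \sqrt{2} \sqrt{n}$ ($d{\left(n \right)} = \sqrt{2 n} = \sqrt{2} \sqrt{n}$)
$G{\left(q,K \right)} = \sqrt{2 q + 10 K}$ ($G{\left(q,K \right)} = \sqrt{\left(q + 10 K\right) + q} = \sqrt{2 q + 10 K}$)
$\left(g + d{\left(-487 \right)}\right) \left(-332294 + G{\left(151,295 \right)}\right) = \left(-384780 + \sqrt{2} \sqrt{-487}\right) \left(-332294 + \sqrt{2 \cdot 151 + 10 \cdot 295}\right) = \left(-384780 + \sqrt{2} i \sqrt{487}\right) \left(-332294 + \sqrt{302 + 2950}\right) = \left(-384780 + i \sqrt{974}\right) \left(-332294 + \sqrt{3252}\right) = \left(-384780 + i \sqrt{974}\right) \left(-332294 + 2 \sqrt{813}\right)$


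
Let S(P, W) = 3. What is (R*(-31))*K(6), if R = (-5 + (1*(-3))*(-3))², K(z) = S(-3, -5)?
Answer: -1488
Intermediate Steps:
K(z) = 3
R = 16 (R = (-5 - 3*(-3))² = (-5 + 9)² = 4² = 16)
(R*(-31))*K(6) = (16*(-31))*3 = -496*3 = -1488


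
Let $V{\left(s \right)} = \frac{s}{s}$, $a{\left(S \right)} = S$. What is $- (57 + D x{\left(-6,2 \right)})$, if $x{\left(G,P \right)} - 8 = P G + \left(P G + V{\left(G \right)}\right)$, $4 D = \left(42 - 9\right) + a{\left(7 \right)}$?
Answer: $93$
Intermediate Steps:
$V{\left(s \right)} = 1$
$D = 10$ ($D = \frac{\left(42 - 9\right) + 7}{4} = \frac{33 + 7}{4} = \frac{1}{4} \cdot 40 = 10$)
$x{\left(G,P \right)} = 9 + 2 G P$ ($x{\left(G,P \right)} = 8 + \left(P G + \left(P G + 1\right)\right) = 8 + \left(G P + \left(G P + 1\right)\right) = 8 + \left(G P + \left(1 + G P\right)\right) = 8 + \left(1 + 2 G P\right) = 9 + 2 G P$)
$- (57 + D x{\left(-6,2 \right)}) = - (57 + 10 \left(9 + 2 \left(-6\right) 2\right)) = - (57 + 10 \left(9 - 24\right)) = - (57 + 10 \left(-15\right)) = - (57 - 150) = \left(-1\right) \left(-93\right) = 93$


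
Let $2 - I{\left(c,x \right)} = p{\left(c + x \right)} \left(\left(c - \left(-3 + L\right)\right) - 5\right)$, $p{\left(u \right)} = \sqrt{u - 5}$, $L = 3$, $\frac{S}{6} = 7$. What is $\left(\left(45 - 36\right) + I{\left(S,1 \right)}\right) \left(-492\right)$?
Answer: $-5412 + 18204 \sqrt{38} \approx 1.0681 \cdot 10^{5}$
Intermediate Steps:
$S = 42$ ($S = 6 \cdot 7 = 42$)
$p{\left(u \right)} = \sqrt{-5 + u}$
$I{\left(c,x \right)} = 2 - \sqrt{-5 + c + x} \left(-5 + c\right)$ ($I{\left(c,x \right)} = 2 - \sqrt{-5 + \left(c + x\right)} \left(\left(c + \left(3 - 3\right)\right) - 5\right) = 2 - \sqrt{-5 + c + x} \left(\left(c + \left(3 - 3\right)\right) - 5\right) = 2 - \sqrt{-5 + c + x} \left(\left(c + 0\right) - 5\right) = 2 - \sqrt{-5 + c + x} \left(c - 5\right) = 2 - \sqrt{-5 + c + x} \left(-5 + c\right)$)
$\left(\left(45 - 36\right) + I{\left(S,1 \right)}\right) \left(-492\right) = \left(\left(45 - 36\right) + \left(2 + 5 \sqrt{-5 + 42 + 1} - 42 \sqrt{-5 + 42 + 1}\right)\right) \left(-492\right) = \left(9 + \left(2 + 5 \sqrt{38} - 42 \sqrt{38}\right)\right) \left(-492\right) = \left(9 + \left(2 - 37 \sqrt{38}\right)\right) \left(-492\right) = \left(11 - 37 \sqrt{38}\right) \left(-492\right) = -5412 + 18204 \sqrt{38}$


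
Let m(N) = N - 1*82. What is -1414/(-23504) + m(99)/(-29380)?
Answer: 3501/58760 ≈ 0.059581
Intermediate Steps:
m(N) = -82 + N (m(N) = N - 82 = -82 + N)
-1414/(-23504) + m(99)/(-29380) = -1414/(-23504) + (-82 + 99)/(-29380) = -1414*(-1/23504) + 17*(-1/29380) = 707/11752 - 17/29380 = 3501/58760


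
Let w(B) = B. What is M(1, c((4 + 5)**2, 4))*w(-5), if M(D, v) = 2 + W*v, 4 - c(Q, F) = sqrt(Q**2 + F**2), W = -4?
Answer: 70 - 20*sqrt(6577) ≈ -1552.0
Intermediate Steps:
c(Q, F) = 4 - sqrt(F**2 + Q**2) (c(Q, F) = 4 - sqrt(Q**2 + F**2) = 4 - sqrt(F**2 + Q**2))
M(D, v) = 2 - 4*v
M(1, c((4 + 5)**2, 4))*w(-5) = (2 - 4*(4 - sqrt(4**2 + ((4 + 5)**2)**2)))*(-5) = (2 - 4*(4 - sqrt(16 + (9**2)**2)))*(-5) = (2 - 4*(4 - sqrt(16 + 81**2)))*(-5) = (2 - 4*(4 - sqrt(16 + 6561)))*(-5) = (2 - 4*(4 - sqrt(6577)))*(-5) = (2 + (-16 + 4*sqrt(6577)))*(-5) = (-14 + 4*sqrt(6577))*(-5) = 70 - 20*sqrt(6577)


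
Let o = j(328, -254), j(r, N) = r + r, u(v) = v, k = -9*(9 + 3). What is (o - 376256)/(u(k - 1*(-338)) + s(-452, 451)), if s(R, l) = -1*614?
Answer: 7825/8 ≈ 978.13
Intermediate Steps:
k = -108 (k = -9*12 = -108)
s(R, l) = -614
j(r, N) = 2*r
o = 656 (o = 2*328 = 656)
(o - 376256)/(u(k - 1*(-338)) + s(-452, 451)) = (656 - 376256)/((-108 - 1*(-338)) - 614) = -375600/((-108 + 338) - 614) = -375600/(230 - 614) = -375600/(-384) = -375600*(-1/384) = 7825/8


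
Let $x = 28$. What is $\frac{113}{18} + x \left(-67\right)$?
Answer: $- \frac{33655}{18} \approx -1869.7$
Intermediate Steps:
$\frac{113}{18} + x \left(-67\right) = \frac{113}{18} + 28 \left(-67\right) = 113 \cdot \frac{1}{18} - 1876 = \frac{113}{18} - 1876 = - \frac{33655}{18}$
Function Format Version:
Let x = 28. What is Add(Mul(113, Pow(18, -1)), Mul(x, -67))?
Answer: Rational(-33655, 18) ≈ -1869.7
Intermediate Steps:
Add(Mul(113, Pow(18, -1)), Mul(x, -67)) = Add(Mul(113, Pow(18, -1)), Mul(28, -67)) = Add(Mul(113, Rational(1, 18)), -1876) = Add(Rational(113, 18), -1876) = Rational(-33655, 18)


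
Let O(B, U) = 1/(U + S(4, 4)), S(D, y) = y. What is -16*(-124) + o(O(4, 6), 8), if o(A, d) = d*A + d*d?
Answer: 10244/5 ≈ 2048.8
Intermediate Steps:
O(B, U) = 1/(4 + U) (O(B, U) = 1/(U + 4) = 1/(4 + U))
o(A, d) = d**2 + A*d (o(A, d) = A*d + d**2 = d**2 + A*d)
-16*(-124) + o(O(4, 6), 8) = -16*(-124) + 8*(1/(4 + 6) + 8) = 1984 + 8*(1/10 + 8) = 1984 + 8*(81/10) = 1984 + 324/5 = 10244/5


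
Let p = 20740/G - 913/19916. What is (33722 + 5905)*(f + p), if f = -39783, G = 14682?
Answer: -76826295238691649/48734452 ≈ -1.5764e+9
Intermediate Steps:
p = 199826587/146203356 (p = 20740/14682 - 913/19916 = 20740*(1/14682) - 913*1/19916 = 10370/7341 - 913/19916 = 199826587/146203356 ≈ 1.3668)
(33722 + 5905)*(f + p) = (33722 + 5905)*(-39783 + 199826587/146203356) = 39627*(-5816208285161/146203356) = -76826295238691649/48734452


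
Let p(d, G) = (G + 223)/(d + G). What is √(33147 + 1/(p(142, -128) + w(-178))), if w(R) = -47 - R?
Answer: √123341373033/1929 ≈ 182.06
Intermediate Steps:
p(d, G) = (223 + G)/(G + d)
√(33147 + 1/(p(142, -128) + w(-178))) = √(33147 + 1/((223 - 128)/(-128 + 142) + (-47 - 1*(-178)))) = √(33147 + 1/(95/14 + (-47 + 178))) = √(33147 + 1/((1/14)*95 + 131)) = √(33147 + 1/(95/14 + 131)) = √(33147 + 1/(1929/14)) = √(33147 + 14/1929) = √(63940577/1929) = √123341373033/1929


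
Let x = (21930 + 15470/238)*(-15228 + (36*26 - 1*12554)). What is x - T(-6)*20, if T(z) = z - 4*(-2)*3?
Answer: -590478130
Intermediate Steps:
T(z) = 24 + z (T(z) = z + 8*3 = z + 24 = 24 + z)
x = -590477770 (x = (21930 + 15470*(1/238))*(-15228 + (936 - 12554)) = (21930 + 65)*(-15228 - 11618) = 21995*(-26846) = -590477770)
x - T(-6)*20 = -590477770 - (24 - 6)*20 = -590477770 - 18*20 = -590477770 - 1*360 = -590477770 - 360 = -590478130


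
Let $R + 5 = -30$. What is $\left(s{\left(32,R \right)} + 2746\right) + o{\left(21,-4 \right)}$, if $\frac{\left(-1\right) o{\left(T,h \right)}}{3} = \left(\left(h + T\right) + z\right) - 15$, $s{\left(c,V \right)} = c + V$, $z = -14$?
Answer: $2779$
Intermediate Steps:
$R = -35$ ($R = -5 - 30 = -35$)
$s{\left(c,V \right)} = V + c$
$o{\left(T,h \right)} = 87 - 3 T - 3 h$ ($o{\left(T,h \right)} = - 3 \left(\left(\left(h + T\right) - 14\right) - 15\right) = - 3 \left(\left(\left(T + h\right) - 14\right) - 15\right) = - 3 \left(\left(-14 + T + h\right) - 15\right) = - 3 \left(-29 + T + h\right) = 87 - 3 T - 3 h$)
$\left(s{\left(32,R \right)} + 2746\right) + o{\left(21,-4 \right)} = \left(\left(-35 + 32\right) + 2746\right) - -36 = \left(-3 + 2746\right) + \left(87 - 63 + 12\right) = 2743 + 36 = 2779$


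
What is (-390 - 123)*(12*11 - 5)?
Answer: -65151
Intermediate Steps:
(-390 - 123)*(12*11 - 5) = -513*(132 - 5) = -513*127 = -65151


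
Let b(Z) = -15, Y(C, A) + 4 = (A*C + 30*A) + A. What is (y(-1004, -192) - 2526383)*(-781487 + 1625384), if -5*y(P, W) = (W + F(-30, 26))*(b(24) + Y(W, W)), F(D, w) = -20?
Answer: -5133087048303/5 ≈ -1.0266e+12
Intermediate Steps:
Y(C, A) = -4 + 31*A + A*C (Y(C, A) = -4 + ((A*C + 30*A) + A) = -4 + ((30*A + A*C) + A) = -4 + (31*A + A*C) = -4 + 31*A + A*C)
y(P, W) = -(-20 + W)*(-19 + W² + 31*W)/5 (y(P, W) = -(W - 20)*(-15 + (-4 + 31*W + W*W))/5 = -(-20 + W)*(-15 + (-4 + 31*W + W²))/5 = -(-20 + W)*(-15 + (-4 + W² + 31*W))/5 = -(-20 + W)*(-19 + W² + 31*W)/5)
(y(-1004, -192) - 2526383)*(-781487 + 1625384) = ((-76 - 11/5*(-192)² - ⅕*(-192)³ + (639/5)*(-192)) - 2526383)*(-781487 + 1625384) = ((-76 - 11/5*36864 - ⅕*(-7077888) - 122688/5) - 2526383)*843897 = ((-76 - 405504/5 + 7077888/5 - 122688/5) - 2526383)*843897 = (6549316/5 - 2526383)*843897 = -6082599/5*843897 = -5133087048303/5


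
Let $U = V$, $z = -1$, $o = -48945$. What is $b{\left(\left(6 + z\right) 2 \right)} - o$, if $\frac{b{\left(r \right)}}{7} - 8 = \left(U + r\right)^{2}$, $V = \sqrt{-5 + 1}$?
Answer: $49673 + 280 i \approx 49673.0 + 280.0 i$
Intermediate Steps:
$V = 2 i$ ($V = \sqrt{-4} = 2 i \approx 2.0 i$)
$U = 2 i \approx 2.0 i$
$b{\left(r \right)} = 56 + 7 \left(r + 2 i\right)^{2}$ ($b{\left(r \right)} = 56 + 7 \left(2 i + r\right)^{2} = 56 + 7 \left(r + 2 i\right)^{2}$)
$b{\left(\left(6 + z\right) 2 \right)} - o = \left(56 + 7 \left(\left(6 - 1\right) 2 + 2 i\right)^{2}\right) - -48945 = \left(56 + 7 \left(5 \cdot 2 + 2 i\right)^{2}\right) + 48945 = \left(56 + 7 \left(10 + 2 i\right)^{2}\right) + 48945 = 49001 + 7 \left(10 + 2 i\right)^{2}$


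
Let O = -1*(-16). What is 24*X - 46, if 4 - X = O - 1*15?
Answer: 26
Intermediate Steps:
O = 16
X = 3 (X = 4 - (16 - 1*15) = 4 - (16 - 15) = 4 - 1*1 = 4 - 1 = 3)
24*X - 46 = 24*3 - 46 = 72 - 46 = 26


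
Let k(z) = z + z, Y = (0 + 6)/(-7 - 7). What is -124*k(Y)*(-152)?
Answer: -113088/7 ≈ -16155.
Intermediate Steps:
Y = -3/7 (Y = 6/(-14) = 6*(-1/14) = -3/7 ≈ -0.42857)
k(z) = 2*z
-124*k(Y)*(-152) = -248*(-3)/7*(-152) = -124*(-6/7)*(-152) = (744/7)*(-152) = -113088/7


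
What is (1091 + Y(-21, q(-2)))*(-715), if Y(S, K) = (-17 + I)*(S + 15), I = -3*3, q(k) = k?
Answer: -891605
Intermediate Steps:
I = -9
Y(S, K) = -390 - 26*S (Y(S, K) = (-17 - 9)*(S + 15) = -26*(15 + S) = -390 - 26*S)
(1091 + Y(-21, q(-2)))*(-715) = (1091 + (-390 - 26*(-21)))*(-715) = (1091 + (-390 + 546))*(-715) = (1091 + 156)*(-715) = 1247*(-715) = -891605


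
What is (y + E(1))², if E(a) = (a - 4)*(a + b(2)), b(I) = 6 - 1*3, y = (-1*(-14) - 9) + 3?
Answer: 16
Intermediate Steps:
y = 8 (y = (14 - 9) + 3 = 5 + 3 = 8)
b(I) = 3 (b(I) = 6 - 3 = 3)
E(a) = (-4 + a)*(3 + a) (E(a) = (a - 4)*(a + 3) = (-4 + a)*(3 + a))
(y + E(1))² = (8 + (-12 + 1² - 1*1))² = (8 + (-12 + 1 - 1))² = (8 - 12)² = (-4)² = 16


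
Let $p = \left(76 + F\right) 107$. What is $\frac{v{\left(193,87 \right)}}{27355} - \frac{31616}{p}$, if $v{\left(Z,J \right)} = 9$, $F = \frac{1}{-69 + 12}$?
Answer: $- \frac{49292603007}{12676772035} \approx -3.8884$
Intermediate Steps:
$F = - \frac{1}{57}$ ($F = \frac{1}{-57} = - \frac{1}{57} \approx -0.017544$)
$p = \frac{463417}{57}$ ($p = \left(76 - \frac{1}{57}\right) 107 = \frac{4331}{57} \cdot 107 = \frac{463417}{57} \approx 8130.1$)
$\frac{v{\left(193,87 \right)}}{27355} - \frac{31616}{p} = \frac{9}{27355} - \frac{31616}{\frac{463417}{57}} = 9 \cdot \frac{1}{27355} - \frac{1802112}{463417} = \frac{9}{27355} - \frac{1802112}{463417} = - \frac{49292603007}{12676772035}$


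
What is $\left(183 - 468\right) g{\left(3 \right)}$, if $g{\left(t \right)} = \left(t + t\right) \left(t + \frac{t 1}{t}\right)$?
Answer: $-6840$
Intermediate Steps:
$g{\left(t \right)} = 2 t \left(1 + t\right)$ ($g{\left(t \right)} = 2 t \left(t + \frac{t}{t}\right) = 2 t \left(t + 1\right) = 2 t \left(1 + t\right)$)
$\left(183 - 468\right) g{\left(3 \right)} = \left(183 - 468\right) 2 \cdot 3 \left(1 + 3\right) = - 285 \cdot 2 \cdot 3 \cdot 4 = \left(-285\right) 24 = -6840$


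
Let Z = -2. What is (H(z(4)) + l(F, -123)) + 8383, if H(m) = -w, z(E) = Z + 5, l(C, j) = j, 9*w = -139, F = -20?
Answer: 74479/9 ≈ 8275.4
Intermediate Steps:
w = -139/9 (w = (⅑)*(-139) = -139/9 ≈ -15.444)
z(E) = 3 (z(E) = -2 + 5 = 3)
H(m) = 139/9 (H(m) = -1*(-139/9) = 139/9)
(H(z(4)) + l(F, -123)) + 8383 = (139/9 - 123) + 8383 = -968/9 + 8383 = 74479/9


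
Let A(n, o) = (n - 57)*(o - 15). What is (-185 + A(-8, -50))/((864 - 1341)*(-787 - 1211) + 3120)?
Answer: 2020/478083 ≈ 0.0042252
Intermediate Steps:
A(n, o) = (-57 + n)*(-15 + o)
(-185 + A(-8, -50))/((864 - 1341)*(-787 - 1211) + 3120) = (-185 + (855 - 57*(-50) - 15*(-8) - 8*(-50)))/((864 - 1341)*(-787 - 1211) + 3120) = (-185 + (855 + 2850 + 120 + 400))/(-477*(-1998) + 3120) = (-185 + 4225)/(953046 + 3120) = 4040/956166 = 4040*(1/956166) = 2020/478083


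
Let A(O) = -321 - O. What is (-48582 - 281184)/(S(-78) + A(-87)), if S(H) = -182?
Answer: 164883/208 ≈ 792.71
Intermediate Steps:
(-48582 - 281184)/(S(-78) + A(-87)) = (-48582 - 281184)/(-182 + (-321 - 1*(-87))) = -329766/(-182 + (-321 + 87)) = -329766/(-182 - 234) = -329766/(-416) = -329766*(-1/416) = 164883/208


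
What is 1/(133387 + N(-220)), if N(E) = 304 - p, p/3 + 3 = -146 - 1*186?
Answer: 1/134696 ≈ 7.4241e-6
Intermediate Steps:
p = -1005 (p = -9 + 3*(-146 - 1*186) = -9 + 3*(-146 - 186) = -9 + 3*(-332) = -9 - 996 = -1005)
N(E) = 1309 (N(E) = 304 - 1*(-1005) = 304 + 1005 = 1309)
1/(133387 + N(-220)) = 1/(133387 + 1309) = 1/134696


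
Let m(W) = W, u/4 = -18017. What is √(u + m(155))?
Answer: I*√71913 ≈ 268.17*I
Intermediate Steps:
u = -72068 (u = 4*(-18017) = -72068)
√(u + m(155)) = √(-72068 + 155) = √(-71913) = I*√71913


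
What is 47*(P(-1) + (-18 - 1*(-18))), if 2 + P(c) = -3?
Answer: -235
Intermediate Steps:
P(c) = -5 (P(c) = -2 - 3 = -5)
47*(P(-1) + (-18 - 1*(-18))) = 47*(-5 + (-18 - 1*(-18))) = 47*(-5 + (-18 + 18)) = 47*(-5 + 0) = 47*(-5) = -235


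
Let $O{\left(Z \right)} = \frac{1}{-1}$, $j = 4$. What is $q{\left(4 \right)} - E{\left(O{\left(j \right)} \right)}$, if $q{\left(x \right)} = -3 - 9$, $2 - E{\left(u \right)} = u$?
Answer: $-15$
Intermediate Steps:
$O{\left(Z \right)} = -1$
$E{\left(u \right)} = 2 - u$
$q{\left(x \right)} = -12$ ($q{\left(x \right)} = -3 - 9 = -12$)
$q{\left(4 \right)} - E{\left(O{\left(j \right)} \right)} = -12 - \left(2 - -1\right) = -12 - \left(2 + 1\right) = -12 - 3 = -15$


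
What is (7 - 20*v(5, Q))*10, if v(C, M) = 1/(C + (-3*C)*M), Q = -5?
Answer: 135/2 ≈ 67.500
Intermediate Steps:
v(C, M) = 1/(C - 3*C*M)
(7 - 20*v(5, Q))*10 = (7 - (-20)/(5*(-1 + 3*(-5))))*10 = (7 - (-20)/(5*(-1 - 15)))*10 = (7 - (-20)/(5*(-16)))*10 = (7 - (-20)*(-1)/(5*16))*10 = (7 - 20*1/80)*10 = (7 - ¼)*10 = (27/4)*10 = 135/2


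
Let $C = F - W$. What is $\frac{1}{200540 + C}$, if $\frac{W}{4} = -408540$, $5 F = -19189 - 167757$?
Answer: $\frac{5}{8986554} \approx 5.5639 \cdot 10^{-7}$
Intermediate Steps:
$F = - \frac{186946}{5}$ ($F = \frac{-19189 - 167757}{5} = \frac{1}{5} \left(-186946\right) = - \frac{186946}{5} \approx -37389.0$)
$W = -1634160$ ($W = 4 \left(-408540\right) = -1634160$)
$C = \frac{7983854}{5}$ ($C = - \frac{186946}{5} - -1634160 = - \frac{186946}{5} + 1634160 = \frac{7983854}{5} \approx 1.5968 \cdot 10^{6}$)
$\frac{1}{200540 + C} = \frac{1}{200540 + \frac{7983854}{5}} = \frac{1}{\frac{8986554}{5}} = \frac{5}{8986554}$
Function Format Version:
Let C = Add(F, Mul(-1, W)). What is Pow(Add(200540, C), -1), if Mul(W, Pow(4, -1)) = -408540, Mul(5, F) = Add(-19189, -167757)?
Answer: Rational(5, 8986554) ≈ 5.5639e-7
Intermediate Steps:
F = Rational(-186946, 5) (F = Mul(Rational(1, 5), Add(-19189, -167757)) = Mul(Rational(1, 5), -186946) = Rational(-186946, 5) ≈ -37389.)
W = -1634160 (W = Mul(4, -408540) = -1634160)
C = Rational(7983854, 5) (C = Add(Rational(-186946, 5), Mul(-1, -1634160)) = Add(Rational(-186946, 5), 1634160) = Rational(7983854, 5) ≈ 1.5968e+6)
Pow(Add(200540, C), -1) = Pow(Add(200540, Rational(7983854, 5)), -1) = Pow(Rational(8986554, 5), -1) = Rational(5, 8986554)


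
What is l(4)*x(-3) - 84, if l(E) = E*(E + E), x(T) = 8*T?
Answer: -852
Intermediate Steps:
l(E) = 2*E**2 (l(E) = E*(2*E) = 2*E**2)
l(4)*x(-3) - 84 = (2*4**2)*(8*(-3)) - 84 = (2*16)*(-24) - 84 = 32*(-24) - 84 = -768 - 84 = -852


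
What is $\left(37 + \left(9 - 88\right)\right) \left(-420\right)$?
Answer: $17640$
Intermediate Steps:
$\left(37 + \left(9 - 88\right)\right) \left(-420\right) = \left(37 - 79\right) \left(-420\right) = \left(-42\right) \left(-420\right) = 17640$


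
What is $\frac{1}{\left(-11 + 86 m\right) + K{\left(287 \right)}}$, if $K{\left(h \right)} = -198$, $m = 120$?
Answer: $\frac{1}{10111} \approx 9.8902 \cdot 10^{-5}$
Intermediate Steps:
$\frac{1}{\left(-11 + 86 m\right) + K{\left(287 \right)}} = \frac{1}{\left(-11 + 86 \cdot 120\right) - 198} = \frac{1}{\left(-11 + 10320\right) - 198} = \frac{1}{10309 - 198} = \frac{1}{10111}$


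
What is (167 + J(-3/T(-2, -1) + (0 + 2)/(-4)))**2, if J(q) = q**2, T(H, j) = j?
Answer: 480249/16 ≈ 30016.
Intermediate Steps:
(167 + J(-3/T(-2, -1) + (0 + 2)/(-4)))**2 = (167 + (-3/(-1) + (0 + 2)/(-4))**2)**2 = (167 + (-3*(-1) + 2*(-1/4))**2)**2 = (167 + (3 - 1/2)**2)**2 = (167 + (5/2)**2)**2 = (167 + 25/4)**2 = (693/4)**2 = 480249/16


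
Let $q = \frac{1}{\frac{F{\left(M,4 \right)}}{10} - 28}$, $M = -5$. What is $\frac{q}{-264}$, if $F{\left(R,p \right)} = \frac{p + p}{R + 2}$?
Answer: $\frac{5}{37312} \approx 0.00013401$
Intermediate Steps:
$F{\left(R,p \right)} = \frac{2 p}{2 + R}$
$q = - \frac{15}{424}$ ($q = \frac{1}{\frac{2 \cdot 4 \frac{1}{2 - 5}}{10} - 28} = \frac{1}{2 \cdot 4 \frac{1}{-3} \cdot \frac{1}{10} - 28} = \frac{1}{2 \cdot 4 \left(- \frac{1}{3}\right) \frac{1}{10} - 28} = \frac{1}{\left(- \frac{8}{3}\right) \frac{1}{10} - 28} = \frac{1}{- \frac{4}{15} - 28} = \frac{1}{- \frac{424}{15}} = - \frac{15}{424} \approx -0.035377$)
$\frac{q}{-264} = - \frac{15}{424 \left(-264\right)} = \left(- \frac{15}{424}\right) \left(- \frac{1}{264}\right) = \frac{5}{37312}$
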